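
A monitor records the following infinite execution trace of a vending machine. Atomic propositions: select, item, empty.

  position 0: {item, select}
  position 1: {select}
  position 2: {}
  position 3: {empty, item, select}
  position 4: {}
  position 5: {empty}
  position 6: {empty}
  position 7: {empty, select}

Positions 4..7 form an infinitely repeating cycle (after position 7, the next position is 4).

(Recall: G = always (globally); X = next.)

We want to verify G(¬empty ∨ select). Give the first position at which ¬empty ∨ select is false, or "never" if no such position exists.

Check ¬empty ∨ select at each position in order: 0 ✓, 1 ✓, 2 ✓, 3 ✓, 4 ✓.
At position 5 the labels are {empty}, so ¬empty ∨ select is false there. This is the first violation.

5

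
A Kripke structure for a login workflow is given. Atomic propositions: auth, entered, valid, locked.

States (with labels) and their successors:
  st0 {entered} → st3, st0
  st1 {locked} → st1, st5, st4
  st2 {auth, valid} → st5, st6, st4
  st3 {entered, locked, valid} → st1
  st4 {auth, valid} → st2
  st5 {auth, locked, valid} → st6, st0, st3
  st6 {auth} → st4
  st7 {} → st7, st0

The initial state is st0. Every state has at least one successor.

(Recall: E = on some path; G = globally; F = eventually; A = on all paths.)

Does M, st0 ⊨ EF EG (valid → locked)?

States satisfying EG (valid → locked): {st0, st1, st3, st5, st7}.
States satisfying EF EG (valid → locked): {st0, st1, st2, st3, st4, st5, st6, st7}.
Some path from st0 reaches a state where EG (valid → locked) holds.
st0 ∈ Sat(EF EG (valid → locked)).

Holds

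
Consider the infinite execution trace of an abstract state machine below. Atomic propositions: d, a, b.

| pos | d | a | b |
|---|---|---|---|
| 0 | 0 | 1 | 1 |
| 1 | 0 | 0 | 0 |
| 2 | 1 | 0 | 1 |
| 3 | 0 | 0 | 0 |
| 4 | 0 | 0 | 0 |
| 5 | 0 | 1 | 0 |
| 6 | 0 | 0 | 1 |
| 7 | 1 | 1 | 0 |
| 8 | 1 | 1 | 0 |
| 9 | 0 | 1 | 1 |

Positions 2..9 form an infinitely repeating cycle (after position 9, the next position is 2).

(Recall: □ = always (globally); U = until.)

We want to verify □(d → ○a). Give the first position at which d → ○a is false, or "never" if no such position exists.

2

Check d → ○a at each position in order: 0 ✓, 1 ✓.
At position 2 the labels are {b, d} and the next position 3 has {}, so d → ○a is false there. This is the first violation.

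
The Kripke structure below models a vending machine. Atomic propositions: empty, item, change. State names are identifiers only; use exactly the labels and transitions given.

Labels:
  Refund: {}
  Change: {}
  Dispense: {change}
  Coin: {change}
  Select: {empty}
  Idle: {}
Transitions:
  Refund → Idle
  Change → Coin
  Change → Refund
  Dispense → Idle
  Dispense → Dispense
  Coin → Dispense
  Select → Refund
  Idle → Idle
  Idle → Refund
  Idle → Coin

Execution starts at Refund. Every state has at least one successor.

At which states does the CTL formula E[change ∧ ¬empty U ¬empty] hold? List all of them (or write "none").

States satisfying change ∧ ¬empty: {Dispense, Coin}.
States satisfying ¬empty: {Refund, Change, Dispense, Coin, Idle}.
States satisfying E[change ∧ ¬empty U ¬empty]: {Refund, Change, Dispense, Coin, Idle}.

{Refund, Change, Dispense, Coin, Idle}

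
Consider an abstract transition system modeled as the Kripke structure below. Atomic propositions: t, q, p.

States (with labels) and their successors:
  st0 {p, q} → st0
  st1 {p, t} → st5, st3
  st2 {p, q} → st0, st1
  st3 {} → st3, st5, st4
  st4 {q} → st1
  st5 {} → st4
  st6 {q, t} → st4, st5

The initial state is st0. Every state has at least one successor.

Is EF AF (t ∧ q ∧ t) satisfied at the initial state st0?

States satisfying AF (t ∧ q ∧ t): {st6}.
States satisfying EF AF (t ∧ q ∧ t): {st6}.
No suitable path/successor from st0 witnesses the formula.
st0 ∉ Sat(EF AF (t ∧ q ∧ t)).

No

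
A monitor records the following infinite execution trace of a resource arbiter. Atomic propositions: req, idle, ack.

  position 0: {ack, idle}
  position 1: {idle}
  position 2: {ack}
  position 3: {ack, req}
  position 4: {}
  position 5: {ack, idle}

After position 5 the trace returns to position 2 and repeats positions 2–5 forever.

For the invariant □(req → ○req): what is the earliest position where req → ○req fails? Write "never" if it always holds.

3

Check req → ○req at each position in order: 0 ✓, 1 ✓, 2 ✓.
At position 3 the labels are {ack, req} and the next position 4 has {}, so req → ○req is false there. This is the first violation.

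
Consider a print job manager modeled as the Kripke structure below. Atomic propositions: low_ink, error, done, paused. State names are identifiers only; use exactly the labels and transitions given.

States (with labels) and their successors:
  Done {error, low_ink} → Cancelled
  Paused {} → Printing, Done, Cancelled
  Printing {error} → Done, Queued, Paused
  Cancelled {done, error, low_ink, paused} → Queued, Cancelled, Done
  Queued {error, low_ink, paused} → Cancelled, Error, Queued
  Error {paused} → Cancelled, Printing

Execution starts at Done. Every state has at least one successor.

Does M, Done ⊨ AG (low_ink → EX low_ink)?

Yes

States satisfying low_ink → EX low_ink: {Done, Paused, Printing, Cancelled, Queued, Error}.
States satisfying AG (low_ink → EX low_ink): {Done, Paused, Printing, Cancelled, Queued, Error}.
Every state reachable from Done satisfies low_ink → EX low_ink.
Done ∈ Sat(AG (low_ink → EX low_ink)).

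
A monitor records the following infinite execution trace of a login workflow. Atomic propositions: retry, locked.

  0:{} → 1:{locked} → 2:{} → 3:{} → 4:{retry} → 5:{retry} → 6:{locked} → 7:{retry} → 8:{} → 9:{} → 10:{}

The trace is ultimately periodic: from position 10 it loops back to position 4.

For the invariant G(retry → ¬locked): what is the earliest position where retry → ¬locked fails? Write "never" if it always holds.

retry → ¬locked holds at every position 0..10, and those are all the positions the trace ever visits, so the invariant G(retry → ¬locked) is never violated.

never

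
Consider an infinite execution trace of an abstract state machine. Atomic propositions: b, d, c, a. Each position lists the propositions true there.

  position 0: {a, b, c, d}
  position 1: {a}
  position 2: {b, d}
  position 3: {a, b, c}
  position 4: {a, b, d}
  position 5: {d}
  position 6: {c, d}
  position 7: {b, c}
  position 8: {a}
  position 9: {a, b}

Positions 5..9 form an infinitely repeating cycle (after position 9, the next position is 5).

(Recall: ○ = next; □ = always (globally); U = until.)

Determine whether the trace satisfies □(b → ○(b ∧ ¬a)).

b → ○(b ∧ ¬a) must hold at every position from 0 onward. It fails at position 0, so □(b → ○(b ∧ ¬a)) is false.
Positions where b holds: 0, 2, 3, 4, 7, 9.
Check ○(b ∧ ¬a) at each: 0→fails, 2→fails, 3→fails, 4→fails, 7→fails, 9→fails.

No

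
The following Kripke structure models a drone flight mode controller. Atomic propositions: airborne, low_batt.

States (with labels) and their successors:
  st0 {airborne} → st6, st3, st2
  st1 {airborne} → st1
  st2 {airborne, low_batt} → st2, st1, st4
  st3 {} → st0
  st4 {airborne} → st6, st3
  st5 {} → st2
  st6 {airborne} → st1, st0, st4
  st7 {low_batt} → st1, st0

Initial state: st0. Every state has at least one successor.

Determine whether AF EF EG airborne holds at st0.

States satisfying EF EG airborne: {st0, st1, st2, st3, st4, st5, st6, st7}.
States satisfying AF EF EG airborne: {st0, st1, st2, st3, st4, st5, st6, st7}.
st0 ∈ Sat(AF EF EG airborne).

Satisfied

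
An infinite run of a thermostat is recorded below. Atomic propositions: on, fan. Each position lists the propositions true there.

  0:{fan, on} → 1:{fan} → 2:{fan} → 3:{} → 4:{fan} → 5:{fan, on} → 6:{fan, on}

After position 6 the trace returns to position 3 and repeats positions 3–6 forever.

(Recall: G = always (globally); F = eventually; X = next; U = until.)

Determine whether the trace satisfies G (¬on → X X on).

No

¬on → X X on must hold at every position from 0 onward. It fails at position 1, so G (¬on → X X on) is false.
Positions where ¬on holds: 1, 2, 3, 4.
Check X X on at each: 1→fails, 2→fails, 3→ok, 4→ok.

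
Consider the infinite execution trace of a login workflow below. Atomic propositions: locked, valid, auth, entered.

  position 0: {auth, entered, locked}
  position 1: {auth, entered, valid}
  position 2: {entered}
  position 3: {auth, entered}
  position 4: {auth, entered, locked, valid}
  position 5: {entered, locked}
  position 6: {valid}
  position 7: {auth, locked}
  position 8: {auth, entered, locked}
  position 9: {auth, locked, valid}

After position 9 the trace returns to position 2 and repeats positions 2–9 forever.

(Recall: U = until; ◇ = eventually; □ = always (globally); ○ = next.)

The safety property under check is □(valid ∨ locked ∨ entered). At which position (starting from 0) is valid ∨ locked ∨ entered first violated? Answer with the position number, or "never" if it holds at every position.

valid ∨ locked ∨ entered holds at every position 0..9, and those are all the positions the trace ever visits, so the invariant □(valid ∨ locked ∨ entered) is never violated.

never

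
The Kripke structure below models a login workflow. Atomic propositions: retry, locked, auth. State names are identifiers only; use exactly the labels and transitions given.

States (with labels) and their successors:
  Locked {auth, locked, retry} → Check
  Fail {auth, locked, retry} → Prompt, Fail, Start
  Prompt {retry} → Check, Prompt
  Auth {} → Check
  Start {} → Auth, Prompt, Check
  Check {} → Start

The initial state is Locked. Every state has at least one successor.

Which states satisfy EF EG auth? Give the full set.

States satisfying EG auth: {Fail}.
States satisfying EF EG auth: {Fail}.

{Fail}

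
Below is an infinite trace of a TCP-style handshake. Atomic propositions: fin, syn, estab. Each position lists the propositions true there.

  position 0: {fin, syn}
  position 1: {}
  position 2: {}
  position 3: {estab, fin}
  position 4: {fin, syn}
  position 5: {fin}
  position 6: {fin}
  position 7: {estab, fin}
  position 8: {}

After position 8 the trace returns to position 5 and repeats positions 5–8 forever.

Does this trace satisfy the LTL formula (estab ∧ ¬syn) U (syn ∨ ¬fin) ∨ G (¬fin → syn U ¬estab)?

Holds

Walking from position 0: syn ∨ ¬fin first holds at position 0, and estab ∧ ¬syn holds at every earlier position along the way, so (estab ∧ ¬syn) U (syn ∨ ¬fin) holds.
¬fin → syn U ¬estab holds at every position 0..8, and those are all positions ever visited, so G (¬fin → syn U ¬estab) holds.
Positions where ¬fin holds: 1, 2, 8.
Check syn U ¬estab at each: 1→ok, 2→ok, 8→ok.
At position 0: (estab ∧ ¬syn) U (syn ∨ ¬fin) is true; G (¬fin → syn U ¬estab) is true; so (estab ∧ ¬syn) U (syn ∨ ¬fin) ∨ G (¬fin → syn U ¬estab) is true.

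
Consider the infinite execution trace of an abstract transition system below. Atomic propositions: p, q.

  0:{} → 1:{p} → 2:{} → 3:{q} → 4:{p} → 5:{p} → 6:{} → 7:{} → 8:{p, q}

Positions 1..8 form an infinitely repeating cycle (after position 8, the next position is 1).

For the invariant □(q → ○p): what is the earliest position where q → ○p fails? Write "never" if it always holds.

q → ○p holds at every position 0..8, and those are all the positions the trace ever visits, so the invariant □(q → ○p) is never violated.

never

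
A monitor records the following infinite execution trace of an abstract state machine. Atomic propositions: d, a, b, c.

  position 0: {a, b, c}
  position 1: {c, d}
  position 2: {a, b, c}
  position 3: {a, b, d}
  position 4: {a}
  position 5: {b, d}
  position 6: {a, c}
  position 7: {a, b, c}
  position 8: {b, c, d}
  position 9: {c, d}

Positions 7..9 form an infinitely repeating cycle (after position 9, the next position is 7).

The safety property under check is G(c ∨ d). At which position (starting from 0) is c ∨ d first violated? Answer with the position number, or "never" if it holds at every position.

Check c ∨ d at each position in order: 0 ✓, 1 ✓, 2 ✓, 3 ✓.
At position 4 the labels are {a}, so c ∨ d is false there. This is the first violation.

4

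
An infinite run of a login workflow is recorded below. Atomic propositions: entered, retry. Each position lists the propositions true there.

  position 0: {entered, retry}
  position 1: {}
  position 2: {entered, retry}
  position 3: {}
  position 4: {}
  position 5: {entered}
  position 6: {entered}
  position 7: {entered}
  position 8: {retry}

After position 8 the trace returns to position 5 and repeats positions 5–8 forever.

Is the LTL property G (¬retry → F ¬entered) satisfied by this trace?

¬retry → F ¬entered holds at every position 0..8, and those are all positions ever visited, so G (¬retry → F ¬entered) holds.
Positions where ¬retry holds: 1, 3, 4, 5, 6, 7.
Check F ¬entered at each: 1→ok, 3→ok, 4→ok, 5→ok, 6→ok, 7→ok.

Yes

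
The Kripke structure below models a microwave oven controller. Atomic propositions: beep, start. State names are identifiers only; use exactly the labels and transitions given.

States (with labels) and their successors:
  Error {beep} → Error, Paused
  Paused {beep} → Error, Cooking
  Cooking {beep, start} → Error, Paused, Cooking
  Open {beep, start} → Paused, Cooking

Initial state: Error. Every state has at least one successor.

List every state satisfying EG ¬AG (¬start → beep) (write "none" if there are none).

none

States satisfying ¬AG (¬start → beep): ∅.
States satisfying EG ¬AG (¬start → beep): ∅.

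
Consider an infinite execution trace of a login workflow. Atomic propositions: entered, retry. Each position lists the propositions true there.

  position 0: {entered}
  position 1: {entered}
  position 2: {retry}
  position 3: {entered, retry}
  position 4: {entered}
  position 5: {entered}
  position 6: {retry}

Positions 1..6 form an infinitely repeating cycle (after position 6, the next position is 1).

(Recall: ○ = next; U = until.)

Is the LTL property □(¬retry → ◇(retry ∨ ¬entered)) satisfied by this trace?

¬retry → ◇(retry ∨ ¬entered) holds at every position 0..6, and those are all positions ever visited, so □(¬retry → ◇(retry ∨ ¬entered)) holds.
Positions where ¬retry holds: 0, 1, 4, 5.
Check ◇(retry ∨ ¬entered) at each: 0→ok, 1→ok, 4→ok, 5→ok.

Satisfied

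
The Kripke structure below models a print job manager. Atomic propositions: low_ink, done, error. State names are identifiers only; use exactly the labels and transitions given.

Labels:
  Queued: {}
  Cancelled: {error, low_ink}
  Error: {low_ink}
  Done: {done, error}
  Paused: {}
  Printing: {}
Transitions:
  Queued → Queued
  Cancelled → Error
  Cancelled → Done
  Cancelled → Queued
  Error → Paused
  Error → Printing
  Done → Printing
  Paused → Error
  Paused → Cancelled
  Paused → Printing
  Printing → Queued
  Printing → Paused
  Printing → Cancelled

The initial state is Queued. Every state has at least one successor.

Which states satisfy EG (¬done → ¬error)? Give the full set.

{Queued, Error, Done, Paused, Printing}

States satisfying ¬done → ¬error: {Queued, Error, Done, Paused, Printing}.
States satisfying EG (¬done → ¬error): {Queued, Error, Done, Paused, Printing}.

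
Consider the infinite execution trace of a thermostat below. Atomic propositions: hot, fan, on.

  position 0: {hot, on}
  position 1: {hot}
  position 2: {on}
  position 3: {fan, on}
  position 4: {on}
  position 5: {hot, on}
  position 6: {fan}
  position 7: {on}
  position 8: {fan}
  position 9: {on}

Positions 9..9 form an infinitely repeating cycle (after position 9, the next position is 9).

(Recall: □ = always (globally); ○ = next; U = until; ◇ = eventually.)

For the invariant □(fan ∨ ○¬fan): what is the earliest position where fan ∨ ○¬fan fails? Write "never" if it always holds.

2

Check fan ∨ ○¬fan at each position in order: 0 ✓, 1 ✓.
At position 2 the labels are {on} and the next position 3 has {fan, on}, so fan ∨ ○¬fan is false there. This is the first violation.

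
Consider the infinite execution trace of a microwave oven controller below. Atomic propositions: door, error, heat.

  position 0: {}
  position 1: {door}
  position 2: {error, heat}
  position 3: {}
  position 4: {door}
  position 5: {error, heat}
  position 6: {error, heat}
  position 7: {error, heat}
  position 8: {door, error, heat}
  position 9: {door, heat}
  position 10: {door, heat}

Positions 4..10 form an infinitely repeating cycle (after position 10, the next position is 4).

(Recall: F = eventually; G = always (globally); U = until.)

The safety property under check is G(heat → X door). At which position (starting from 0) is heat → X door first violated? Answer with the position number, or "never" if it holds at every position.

2

Check heat → X door at each position in order: 0 ✓, 1 ✓.
At position 2 the labels are {error, heat} and the next position 3 has {}, so heat → X door is false there. This is the first violation.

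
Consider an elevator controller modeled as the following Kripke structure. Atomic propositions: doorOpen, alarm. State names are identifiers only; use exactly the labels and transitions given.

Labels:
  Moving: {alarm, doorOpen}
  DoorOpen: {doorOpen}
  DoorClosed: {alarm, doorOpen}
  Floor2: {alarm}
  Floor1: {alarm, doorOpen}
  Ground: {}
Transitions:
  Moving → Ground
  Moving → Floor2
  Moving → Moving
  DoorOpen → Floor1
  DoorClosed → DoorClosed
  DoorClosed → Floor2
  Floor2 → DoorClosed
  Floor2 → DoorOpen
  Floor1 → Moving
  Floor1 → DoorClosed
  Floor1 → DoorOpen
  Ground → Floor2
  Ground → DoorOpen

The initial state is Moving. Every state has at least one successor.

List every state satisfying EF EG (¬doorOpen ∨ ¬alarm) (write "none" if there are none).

none

States satisfying EG (¬doorOpen ∨ ¬alarm): ∅.
States satisfying EF EG (¬doorOpen ∨ ¬alarm): ∅.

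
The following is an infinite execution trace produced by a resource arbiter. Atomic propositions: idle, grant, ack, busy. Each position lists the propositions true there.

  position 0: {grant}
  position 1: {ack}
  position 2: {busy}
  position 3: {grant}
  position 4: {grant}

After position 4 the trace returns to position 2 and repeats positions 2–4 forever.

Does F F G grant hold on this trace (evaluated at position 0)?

No

F G grant is false at every position 0..4, so it never becomes true and F F G grant fails.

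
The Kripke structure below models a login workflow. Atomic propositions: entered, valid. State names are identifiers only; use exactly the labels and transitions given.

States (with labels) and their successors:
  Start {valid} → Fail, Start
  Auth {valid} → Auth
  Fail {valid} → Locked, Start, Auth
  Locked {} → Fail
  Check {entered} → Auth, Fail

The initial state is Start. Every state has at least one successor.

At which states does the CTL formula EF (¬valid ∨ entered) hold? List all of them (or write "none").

States satisfying ¬valid ∨ entered: {Locked, Check}.
States satisfying EF (¬valid ∨ entered): {Start, Fail, Locked, Check}.

{Start, Fail, Locked, Check}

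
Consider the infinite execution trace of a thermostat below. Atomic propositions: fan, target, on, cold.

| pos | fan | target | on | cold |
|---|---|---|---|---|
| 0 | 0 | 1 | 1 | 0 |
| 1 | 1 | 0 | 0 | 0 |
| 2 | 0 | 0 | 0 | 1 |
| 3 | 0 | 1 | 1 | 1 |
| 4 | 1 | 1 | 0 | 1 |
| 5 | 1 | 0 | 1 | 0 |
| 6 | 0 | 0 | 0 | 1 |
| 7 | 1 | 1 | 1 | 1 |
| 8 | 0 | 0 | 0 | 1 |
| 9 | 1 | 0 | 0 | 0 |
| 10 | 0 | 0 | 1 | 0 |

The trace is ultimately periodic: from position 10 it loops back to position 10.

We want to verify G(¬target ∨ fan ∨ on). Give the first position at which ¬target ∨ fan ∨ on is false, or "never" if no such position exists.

never

¬target ∨ fan ∨ on holds at every position 0..10, and those are all the positions the trace ever visits, so the invariant G(¬target ∨ fan ∨ on) is never violated.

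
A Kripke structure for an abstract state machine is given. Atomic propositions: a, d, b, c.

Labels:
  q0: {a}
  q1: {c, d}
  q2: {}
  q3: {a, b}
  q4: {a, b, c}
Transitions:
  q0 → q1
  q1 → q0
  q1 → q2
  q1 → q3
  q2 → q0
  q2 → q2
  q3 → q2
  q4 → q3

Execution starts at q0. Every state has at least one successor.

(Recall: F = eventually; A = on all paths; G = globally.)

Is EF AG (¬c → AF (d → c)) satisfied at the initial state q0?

Satisfied

States satisfying AG (¬c → AF (d → c)): {q0, q1, q2, q3, q4}.
States satisfying EF AG (¬c → AF (d → c)): {q0, q1, q2, q3, q4}.
Some path from q0 reaches a state where AG (¬c → AF (d → c)) holds.
q0 ∈ Sat(EF AG (¬c → AF (d → c))).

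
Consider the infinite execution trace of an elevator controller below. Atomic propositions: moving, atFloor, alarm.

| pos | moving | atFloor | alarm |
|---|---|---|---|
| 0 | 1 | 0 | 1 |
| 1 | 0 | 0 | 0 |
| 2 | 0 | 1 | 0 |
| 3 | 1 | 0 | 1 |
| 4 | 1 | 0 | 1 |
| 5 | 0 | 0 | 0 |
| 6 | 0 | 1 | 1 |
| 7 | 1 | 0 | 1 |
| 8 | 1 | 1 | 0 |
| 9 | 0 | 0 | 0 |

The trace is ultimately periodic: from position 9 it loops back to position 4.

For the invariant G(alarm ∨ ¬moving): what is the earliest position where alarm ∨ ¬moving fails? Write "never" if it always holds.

8

Check alarm ∨ ¬moving at each position in order: 0 ✓, 1 ✓, 2 ✓, 3 ✓, 4 ✓, 5 ✓, 6 ✓, 7 ✓.
At position 8 the labels are {atFloor, moving}, so alarm ∨ ¬moving is false there. This is the first violation.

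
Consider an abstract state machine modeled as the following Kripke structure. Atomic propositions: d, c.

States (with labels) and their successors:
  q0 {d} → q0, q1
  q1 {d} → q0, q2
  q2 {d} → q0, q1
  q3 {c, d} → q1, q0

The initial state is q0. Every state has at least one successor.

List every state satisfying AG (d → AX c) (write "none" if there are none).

none

States satisfying d → AX c: ∅.
States satisfying AG (d → AX c): ∅.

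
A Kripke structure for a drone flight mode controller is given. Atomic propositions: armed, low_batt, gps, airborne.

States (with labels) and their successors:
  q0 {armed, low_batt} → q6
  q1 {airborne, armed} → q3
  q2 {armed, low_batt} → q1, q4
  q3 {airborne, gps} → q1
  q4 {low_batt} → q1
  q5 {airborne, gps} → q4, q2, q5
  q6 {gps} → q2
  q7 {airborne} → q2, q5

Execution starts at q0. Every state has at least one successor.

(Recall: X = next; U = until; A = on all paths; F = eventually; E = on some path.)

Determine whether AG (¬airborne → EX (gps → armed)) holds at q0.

States satisfying ¬airborne → EX (gps → armed): {q1, q2, q3, q4, q5, q6, q7}.
States satisfying AG (¬airborne → EX (gps → armed)): {q1, q2, q3, q4, q5, q6, q7}.
q0 is reachable from q0 and violates ¬airborne → EX (gps → armed), so AG fails at q0.
q0 ∉ Sat(AG (¬airborne → EX (gps → armed))).

Does not hold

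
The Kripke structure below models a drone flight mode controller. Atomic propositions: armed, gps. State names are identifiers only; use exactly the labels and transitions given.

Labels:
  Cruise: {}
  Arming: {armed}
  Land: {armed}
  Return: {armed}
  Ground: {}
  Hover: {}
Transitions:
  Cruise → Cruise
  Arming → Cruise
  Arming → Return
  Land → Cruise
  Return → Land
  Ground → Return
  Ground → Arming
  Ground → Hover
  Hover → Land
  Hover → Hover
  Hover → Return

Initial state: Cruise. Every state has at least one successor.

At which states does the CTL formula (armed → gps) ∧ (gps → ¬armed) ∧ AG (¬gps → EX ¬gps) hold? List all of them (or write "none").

{Cruise, Ground, Hover}

States satisfying armed → gps: {Cruise, Ground, Hover}.
States satisfying ¬armed: {Cruise, Ground, Hover}.
States satisfying gps → ¬armed: {Cruise, Arming, Land, Return, Ground, Hover}.
States satisfying (armed → gps) ∧ (gps → ¬armed): {Cruise, Ground, Hover}.
States satisfying ¬gps → EX ¬gps: {Cruise, Arming, Land, Return, Ground, Hover}.
States satisfying AG (¬gps → EX ¬gps): {Cruise, Arming, Land, Return, Ground, Hover}.
States satisfying (armed → gps) ∧ (gps → ¬armed) ∧ AG (¬gps → EX ¬gps): {Cruise, Ground, Hover}.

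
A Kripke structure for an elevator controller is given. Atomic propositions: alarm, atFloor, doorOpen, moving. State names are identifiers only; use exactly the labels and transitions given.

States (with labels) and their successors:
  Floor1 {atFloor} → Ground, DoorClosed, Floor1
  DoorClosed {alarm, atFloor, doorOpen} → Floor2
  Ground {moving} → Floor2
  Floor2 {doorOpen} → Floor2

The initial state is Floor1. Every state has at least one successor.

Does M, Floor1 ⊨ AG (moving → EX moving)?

No

States satisfying moving → EX moving: {Floor1, DoorClosed, Floor2}.
States satisfying AG (moving → EX moving): {DoorClosed, Floor2}.
Ground is reachable from Floor1 and violates moving → EX moving, so AG fails at Floor1.
Floor1 ∉ Sat(AG (moving → EX moving)).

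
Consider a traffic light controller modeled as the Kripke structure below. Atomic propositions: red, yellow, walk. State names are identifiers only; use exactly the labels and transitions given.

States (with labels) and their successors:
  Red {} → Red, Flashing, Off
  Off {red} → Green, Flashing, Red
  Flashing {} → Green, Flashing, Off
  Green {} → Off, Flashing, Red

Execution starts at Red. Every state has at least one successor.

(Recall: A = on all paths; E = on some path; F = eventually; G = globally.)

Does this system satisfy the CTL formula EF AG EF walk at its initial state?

No

States satisfying AG EF walk: ∅.
States satisfying EF AG EF walk: ∅.
No suitable path/successor from Red witnesses the formula.
Red ∉ Sat(EF AG EF walk).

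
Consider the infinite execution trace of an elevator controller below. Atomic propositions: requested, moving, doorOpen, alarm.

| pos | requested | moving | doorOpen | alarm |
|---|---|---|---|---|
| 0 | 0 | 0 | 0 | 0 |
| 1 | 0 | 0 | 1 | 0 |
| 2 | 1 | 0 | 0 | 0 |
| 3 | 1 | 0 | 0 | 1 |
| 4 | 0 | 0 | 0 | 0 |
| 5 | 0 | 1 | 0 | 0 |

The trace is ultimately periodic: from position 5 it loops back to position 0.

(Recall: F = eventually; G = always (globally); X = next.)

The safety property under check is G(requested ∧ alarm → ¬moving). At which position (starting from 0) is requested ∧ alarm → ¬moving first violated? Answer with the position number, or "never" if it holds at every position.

never

requested ∧ alarm → ¬moving holds at every position 0..5, and those are all the positions the trace ever visits, so the invariant G(requested ∧ alarm → ¬moving) is never violated.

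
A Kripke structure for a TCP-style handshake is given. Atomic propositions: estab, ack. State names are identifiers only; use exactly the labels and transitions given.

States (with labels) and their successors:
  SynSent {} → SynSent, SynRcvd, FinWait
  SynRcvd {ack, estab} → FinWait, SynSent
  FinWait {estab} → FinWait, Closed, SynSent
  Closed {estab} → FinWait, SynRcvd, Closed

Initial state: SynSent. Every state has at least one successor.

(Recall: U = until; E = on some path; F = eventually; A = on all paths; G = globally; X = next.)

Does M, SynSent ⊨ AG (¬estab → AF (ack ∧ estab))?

No

States satisfying ¬estab → AF (ack ∧ estab): {SynRcvd, FinWait, Closed}.
States satisfying AG (¬estab → AF (ack ∧ estab)): ∅.
SynSent is reachable from SynSent and violates ¬estab → AF (ack ∧ estab), so AG fails at SynSent.
SynSent ∉ Sat(AG (¬estab → AF (ack ∧ estab))).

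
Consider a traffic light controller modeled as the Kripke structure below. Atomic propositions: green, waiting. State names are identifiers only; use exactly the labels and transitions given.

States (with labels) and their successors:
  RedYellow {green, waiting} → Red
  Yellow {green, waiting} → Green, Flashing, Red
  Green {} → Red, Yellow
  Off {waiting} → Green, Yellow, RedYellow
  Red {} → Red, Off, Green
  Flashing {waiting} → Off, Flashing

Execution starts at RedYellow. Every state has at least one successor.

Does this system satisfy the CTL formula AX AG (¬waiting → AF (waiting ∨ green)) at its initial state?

Violated

States satisfying AG (¬waiting → AF (waiting ∨ green)): ∅.
States satisfying AX AG (¬waiting → AF (waiting ∨ green)): ∅.
RedYellow ∉ Sat(AX AG (¬waiting → AF (waiting ∨ green))).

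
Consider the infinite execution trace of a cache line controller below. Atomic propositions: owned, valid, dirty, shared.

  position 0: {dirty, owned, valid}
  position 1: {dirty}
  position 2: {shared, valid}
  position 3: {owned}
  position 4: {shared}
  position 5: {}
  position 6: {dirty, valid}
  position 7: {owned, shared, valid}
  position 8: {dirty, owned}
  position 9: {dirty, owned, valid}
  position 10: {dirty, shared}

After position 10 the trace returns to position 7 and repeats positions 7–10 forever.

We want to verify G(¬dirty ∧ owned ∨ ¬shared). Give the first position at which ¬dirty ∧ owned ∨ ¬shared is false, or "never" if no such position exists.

2

Check ¬dirty ∧ owned ∨ ¬shared at each position in order: 0 ✓, 1 ✓.
At position 2 the labels are {shared, valid}, so ¬dirty ∧ owned ∨ ¬shared is false there. This is the first violation.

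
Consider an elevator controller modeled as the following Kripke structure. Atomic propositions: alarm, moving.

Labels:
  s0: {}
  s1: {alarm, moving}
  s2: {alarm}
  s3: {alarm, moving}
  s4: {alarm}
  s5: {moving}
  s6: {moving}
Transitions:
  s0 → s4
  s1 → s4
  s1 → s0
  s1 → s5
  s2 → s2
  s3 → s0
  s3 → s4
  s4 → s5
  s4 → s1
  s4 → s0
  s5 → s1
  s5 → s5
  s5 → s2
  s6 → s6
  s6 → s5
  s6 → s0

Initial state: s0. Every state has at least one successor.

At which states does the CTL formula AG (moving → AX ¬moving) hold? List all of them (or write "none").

States satisfying moving → AX ¬moving: {s0, s2, s3, s4}.
States satisfying AG (moving → AX ¬moving): {s2}.

{s2}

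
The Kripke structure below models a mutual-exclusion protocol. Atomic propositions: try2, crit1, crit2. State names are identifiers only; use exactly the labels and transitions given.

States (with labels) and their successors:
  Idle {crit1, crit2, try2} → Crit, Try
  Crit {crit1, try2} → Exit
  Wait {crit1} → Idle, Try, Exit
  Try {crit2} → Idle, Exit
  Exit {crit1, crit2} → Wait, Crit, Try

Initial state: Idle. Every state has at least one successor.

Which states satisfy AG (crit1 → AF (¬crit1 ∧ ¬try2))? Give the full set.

States satisfying crit1 → AF (¬crit1 ∧ ¬try2): {Try}.
States satisfying AG (crit1 → AF (¬crit1 ∧ ¬try2)): ∅.

none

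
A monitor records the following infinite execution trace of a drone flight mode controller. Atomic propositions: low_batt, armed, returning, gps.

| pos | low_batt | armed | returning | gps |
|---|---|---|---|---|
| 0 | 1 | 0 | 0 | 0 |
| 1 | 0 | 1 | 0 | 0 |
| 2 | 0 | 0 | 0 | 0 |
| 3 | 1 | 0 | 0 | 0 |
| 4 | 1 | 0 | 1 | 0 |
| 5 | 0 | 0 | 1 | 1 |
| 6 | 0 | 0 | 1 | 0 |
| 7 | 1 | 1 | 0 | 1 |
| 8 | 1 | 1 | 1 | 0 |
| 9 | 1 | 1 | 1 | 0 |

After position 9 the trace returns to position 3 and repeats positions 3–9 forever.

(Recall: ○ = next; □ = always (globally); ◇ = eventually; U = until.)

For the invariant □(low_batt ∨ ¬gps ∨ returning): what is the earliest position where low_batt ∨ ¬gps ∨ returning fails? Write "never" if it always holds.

never

low_batt ∨ ¬gps ∨ returning holds at every position 0..9, and those are all the positions the trace ever visits, so the invariant □(low_batt ∨ ¬gps ∨ returning) is never violated.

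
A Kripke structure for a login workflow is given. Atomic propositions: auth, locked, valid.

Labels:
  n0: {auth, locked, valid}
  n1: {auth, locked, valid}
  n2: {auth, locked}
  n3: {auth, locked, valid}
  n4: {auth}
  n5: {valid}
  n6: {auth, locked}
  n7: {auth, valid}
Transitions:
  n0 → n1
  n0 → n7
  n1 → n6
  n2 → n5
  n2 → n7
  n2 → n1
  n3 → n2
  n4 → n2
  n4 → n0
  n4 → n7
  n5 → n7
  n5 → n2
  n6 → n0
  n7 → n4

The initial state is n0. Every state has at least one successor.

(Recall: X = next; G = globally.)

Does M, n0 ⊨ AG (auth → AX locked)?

Violated

States satisfying auth → AX locked: {n1, n3, n5, n6}.
States satisfying AG (auth → AX locked): ∅.
n0 is reachable from n0 and violates auth → AX locked, so AG fails at n0.
n0 ∉ Sat(AG (auth → AX locked)).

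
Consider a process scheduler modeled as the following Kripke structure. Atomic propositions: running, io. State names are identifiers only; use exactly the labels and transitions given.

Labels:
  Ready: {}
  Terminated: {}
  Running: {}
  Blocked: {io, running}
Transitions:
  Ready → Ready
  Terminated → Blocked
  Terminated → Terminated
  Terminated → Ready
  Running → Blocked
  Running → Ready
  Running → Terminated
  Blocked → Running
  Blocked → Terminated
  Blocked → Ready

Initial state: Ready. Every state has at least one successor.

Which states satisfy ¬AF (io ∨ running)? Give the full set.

{Ready, Terminated, Running}

States satisfying io ∨ running: {Blocked}.
States satisfying AF (io ∨ running): {Blocked}.
States satisfying ¬AF (io ∨ running): {Ready, Terminated, Running}.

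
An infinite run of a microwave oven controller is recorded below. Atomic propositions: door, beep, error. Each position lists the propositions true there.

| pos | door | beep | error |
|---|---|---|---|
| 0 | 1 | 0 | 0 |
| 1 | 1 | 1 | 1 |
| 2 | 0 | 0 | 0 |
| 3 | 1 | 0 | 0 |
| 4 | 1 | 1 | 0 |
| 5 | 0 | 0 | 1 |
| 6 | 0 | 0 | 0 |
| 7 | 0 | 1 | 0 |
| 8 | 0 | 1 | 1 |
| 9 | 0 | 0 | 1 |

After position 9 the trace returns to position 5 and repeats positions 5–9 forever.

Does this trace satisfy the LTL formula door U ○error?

Holds

Walking from position 0: ○error first holds at position 0, and door holds at every earlier position along the way, so door U ○error holds.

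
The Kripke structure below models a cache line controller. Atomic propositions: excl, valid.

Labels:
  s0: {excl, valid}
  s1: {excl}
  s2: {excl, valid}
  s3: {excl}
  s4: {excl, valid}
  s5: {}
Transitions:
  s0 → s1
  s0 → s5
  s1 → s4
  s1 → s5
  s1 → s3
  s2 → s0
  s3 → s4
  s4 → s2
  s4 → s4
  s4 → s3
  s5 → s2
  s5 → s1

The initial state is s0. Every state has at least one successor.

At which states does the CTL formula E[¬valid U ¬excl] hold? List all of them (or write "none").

States satisfying ¬valid: {s1, s3, s5}.
States satisfying ¬excl: {s5}.
States satisfying E[¬valid U ¬excl]: {s1, s5}.

{s1, s5}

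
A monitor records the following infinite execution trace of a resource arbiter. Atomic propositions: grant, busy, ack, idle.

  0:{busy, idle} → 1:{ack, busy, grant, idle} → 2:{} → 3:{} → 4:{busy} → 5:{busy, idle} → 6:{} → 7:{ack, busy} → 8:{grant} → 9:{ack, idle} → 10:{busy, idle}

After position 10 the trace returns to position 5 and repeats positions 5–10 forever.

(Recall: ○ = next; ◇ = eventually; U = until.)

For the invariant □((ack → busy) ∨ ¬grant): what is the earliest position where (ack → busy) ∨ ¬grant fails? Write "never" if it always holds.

never

(ack → busy) ∨ ¬grant holds at every position 0..10, and those are all the positions the trace ever visits, so the invariant □((ack → busy) ∨ ¬grant) is never violated.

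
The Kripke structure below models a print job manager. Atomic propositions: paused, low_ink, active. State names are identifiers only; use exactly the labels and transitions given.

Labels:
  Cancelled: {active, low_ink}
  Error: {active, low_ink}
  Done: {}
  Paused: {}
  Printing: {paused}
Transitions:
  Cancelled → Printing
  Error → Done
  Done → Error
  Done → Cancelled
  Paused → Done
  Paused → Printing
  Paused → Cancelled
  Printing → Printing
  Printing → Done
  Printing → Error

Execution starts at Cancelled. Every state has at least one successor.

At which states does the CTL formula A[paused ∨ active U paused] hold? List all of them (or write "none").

States satisfying paused ∨ active: {Cancelled, Error, Printing}.
States satisfying paused: {Printing}.
States satisfying A[paused ∨ active U paused]: {Cancelled, Printing}.

{Cancelled, Printing}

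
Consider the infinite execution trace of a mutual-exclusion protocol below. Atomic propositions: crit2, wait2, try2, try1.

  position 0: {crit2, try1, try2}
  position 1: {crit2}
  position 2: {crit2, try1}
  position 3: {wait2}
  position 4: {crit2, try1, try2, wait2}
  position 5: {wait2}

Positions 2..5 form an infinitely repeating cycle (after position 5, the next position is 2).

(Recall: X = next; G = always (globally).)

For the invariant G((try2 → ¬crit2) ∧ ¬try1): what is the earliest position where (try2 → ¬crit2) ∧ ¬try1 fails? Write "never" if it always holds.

0

At position 0 the labels are {crit2, try1, try2}, so (try2 → ¬crit2) ∧ ¬try1 is false there. This is the first violation.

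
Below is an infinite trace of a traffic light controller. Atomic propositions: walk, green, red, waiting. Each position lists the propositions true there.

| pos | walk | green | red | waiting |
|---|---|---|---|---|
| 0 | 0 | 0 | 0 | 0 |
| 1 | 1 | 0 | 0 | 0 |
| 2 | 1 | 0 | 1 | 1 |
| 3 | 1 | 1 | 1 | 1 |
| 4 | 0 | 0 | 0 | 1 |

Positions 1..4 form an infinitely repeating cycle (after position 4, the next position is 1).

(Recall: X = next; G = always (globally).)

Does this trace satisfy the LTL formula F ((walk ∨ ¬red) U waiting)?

Satisfied

(walk ∨ ¬red) U waiting holds at position 0, which is reachable from 0, so F ((walk ∨ ¬red) U waiting) holds.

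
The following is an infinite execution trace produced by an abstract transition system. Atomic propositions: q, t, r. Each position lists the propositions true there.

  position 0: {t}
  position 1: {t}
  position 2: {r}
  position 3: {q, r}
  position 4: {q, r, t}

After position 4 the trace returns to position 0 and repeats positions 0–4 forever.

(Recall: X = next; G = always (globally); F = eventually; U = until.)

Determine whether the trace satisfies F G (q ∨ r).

G (q ∨ r) is false at every position 0..4, so it never becomes true and F G (q ∨ r) fails.

Does not hold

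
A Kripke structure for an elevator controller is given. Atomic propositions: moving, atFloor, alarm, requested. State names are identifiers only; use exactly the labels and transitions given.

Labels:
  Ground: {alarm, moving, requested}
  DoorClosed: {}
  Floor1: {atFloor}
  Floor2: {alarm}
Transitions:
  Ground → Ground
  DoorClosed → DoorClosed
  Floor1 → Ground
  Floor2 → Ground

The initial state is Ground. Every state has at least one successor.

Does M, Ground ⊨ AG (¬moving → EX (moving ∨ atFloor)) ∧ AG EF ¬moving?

States satisfying ¬moving → EX (moving ∨ atFloor): {Ground, Floor1, Floor2}.
States satisfying AG (¬moving → EX (moving ∨ atFloor)): {Ground, Floor1, Floor2}.
States satisfying EF ¬moving: {DoorClosed, Floor1, Floor2}.
States satisfying AG EF ¬moving: {DoorClosed}.
States satisfying AG (¬moving → EX (moving ∨ atFloor)) ∧ AG EF ¬moving: ∅.
Ground ∉ Sat(AG (¬moving → EX (moving ∨ atFloor)) ∧ AG EF ¬moving).

No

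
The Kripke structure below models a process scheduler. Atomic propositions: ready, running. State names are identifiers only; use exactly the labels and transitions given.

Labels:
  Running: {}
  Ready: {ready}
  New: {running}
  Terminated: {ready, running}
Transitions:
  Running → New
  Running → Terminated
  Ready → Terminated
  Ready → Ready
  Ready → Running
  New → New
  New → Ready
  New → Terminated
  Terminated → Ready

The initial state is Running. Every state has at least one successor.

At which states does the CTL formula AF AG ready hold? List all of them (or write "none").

none

States satisfying AG ready: ∅.
States satisfying AF AG ready: ∅.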